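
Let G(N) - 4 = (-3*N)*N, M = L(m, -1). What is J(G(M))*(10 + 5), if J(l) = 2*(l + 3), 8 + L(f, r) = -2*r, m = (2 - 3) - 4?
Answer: -3030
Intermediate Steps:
m = -5 (m = -1 - 4 = -5)
L(f, r) = -8 - 2*r
M = -6 (M = -8 - 2*(-1) = -8 + 2 = -6)
G(N) = 4 - 3*N**2 (G(N) = 4 + (-3*N)*N = 4 - 3*N**2)
J(l) = 6 + 2*l (J(l) = 2*(3 + l) = 6 + 2*l)
J(G(M))*(10 + 5) = (6 + 2*(4 - 3*(-6)**2))*(10 + 5) = (6 + 2*(4 - 3*36))*15 = (6 + 2*(4 - 108))*15 = (6 + 2*(-104))*15 = (6 - 208)*15 = -202*15 = -3030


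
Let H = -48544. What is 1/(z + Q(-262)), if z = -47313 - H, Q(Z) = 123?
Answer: 1/1354 ≈ 0.00073855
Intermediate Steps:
z = 1231 (z = -47313 - 1*(-48544) = -47313 + 48544 = 1231)
1/(z + Q(-262)) = 1/(1231 + 123) = 1/1354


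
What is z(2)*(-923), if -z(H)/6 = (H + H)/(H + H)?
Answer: 5538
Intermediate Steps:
z(H) = -6 (z(H) = -6*(H + H)/(H + H) = -6*2*H/(2*H) = -6*2*H*1/(2*H) = -6*1 = -6)
z(2)*(-923) = -6*(-923) = 5538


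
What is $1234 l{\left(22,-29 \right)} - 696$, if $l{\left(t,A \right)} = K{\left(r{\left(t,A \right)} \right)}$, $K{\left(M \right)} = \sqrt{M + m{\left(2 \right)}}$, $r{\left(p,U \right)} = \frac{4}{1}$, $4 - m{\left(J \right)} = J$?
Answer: $-696 + 1234 \sqrt{6} \approx 2326.7$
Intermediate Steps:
$m{\left(J \right)} = 4 - J$
$r{\left(p,U \right)} = 4$ ($r{\left(p,U \right)} = 4 \cdot 1 = 4$)
$K{\left(M \right)} = \sqrt{2 + M}$ ($K{\left(M \right)} = \sqrt{M + \left(4 - 2\right)} = \sqrt{M + 2} = \sqrt{2 + M}$)
$l{\left(t,A \right)} = \sqrt{6}$ ($l{\left(t,A \right)} = \sqrt{2 + 4} = \sqrt{6}$)
$1234 l{\left(22,-29 \right)} - 696 = 1234 \sqrt{6} - 696 = -696 + 1234 \sqrt{6}$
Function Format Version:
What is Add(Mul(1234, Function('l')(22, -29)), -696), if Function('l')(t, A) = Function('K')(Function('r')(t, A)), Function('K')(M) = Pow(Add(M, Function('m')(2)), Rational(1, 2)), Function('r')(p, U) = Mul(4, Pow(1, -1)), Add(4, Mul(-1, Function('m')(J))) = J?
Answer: Add(-696, Mul(1234, Pow(6, Rational(1, 2)))) ≈ 2326.7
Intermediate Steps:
Function('m')(J) = Add(4, Mul(-1, J))
Function('r')(p, U) = 4 (Function('r')(p, U) = Mul(4, 1) = 4)
Function('K')(M) = Pow(Add(2, M), Rational(1, 2)) (Function('K')(M) = Pow(Add(M, Add(4, Mul(-1, 2))), Rational(1, 2)) = Pow(Add(M, Add(4, -2)), Rational(1, 2)) = Pow(Add(M, 2), Rational(1, 2)) = Pow(Add(2, M), Rational(1, 2)))
Function('l')(t, A) = Pow(6, Rational(1, 2)) (Function('l')(t, A) = Pow(Add(2, 4), Rational(1, 2)) = Pow(6, Rational(1, 2)))
Add(Mul(1234, Function('l')(22, -29)), -696) = Add(Mul(1234, Pow(6, Rational(1, 2))), -696) = Add(-696, Mul(1234, Pow(6, Rational(1, 2))))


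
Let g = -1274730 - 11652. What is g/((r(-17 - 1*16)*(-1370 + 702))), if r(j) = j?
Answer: -214397/3674 ≈ -58.355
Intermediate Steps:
g = -1286382
g/((r(-17 - 1*16)*(-1370 + 702))) = -1286382*1/((-1370 + 702)*(-17 - 1*16)) = -1286382*(-1/(668*(-17 - 16))) = -1286382/((-33*(-668))) = -1286382/22044 = -1286382*1/22044 = -214397/3674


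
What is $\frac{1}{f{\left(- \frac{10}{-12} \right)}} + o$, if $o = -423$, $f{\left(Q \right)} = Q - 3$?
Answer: $- \frac{5505}{13} \approx -423.46$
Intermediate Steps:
$f{\left(Q \right)} = -3 + Q$
$\frac{1}{f{\left(- \frac{10}{-12} \right)}} + o = \frac{1}{-3 - \frac{10}{-12}} - 423 = \frac{1}{-3 - - \frac{5}{6}} - 423 = \frac{1}{-3 + \frac{5}{6}} - 423 = \frac{1}{- \frac{13}{6}} - 423 = - \frac{6}{13} - 423 = - \frac{5505}{13}$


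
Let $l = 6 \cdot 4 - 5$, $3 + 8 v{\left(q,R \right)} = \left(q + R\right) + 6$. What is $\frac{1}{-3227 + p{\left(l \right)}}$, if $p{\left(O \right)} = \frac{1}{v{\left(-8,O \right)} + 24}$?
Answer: $- \frac{103}{332377} \approx -0.00030989$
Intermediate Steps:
$v{\left(q,R \right)} = \frac{3}{8} + \frac{R}{8} + \frac{q}{8}$ ($v{\left(q,R \right)} = - \frac{3}{8} + \frac{\left(q + R\right) + 6}{8} = - \frac{3}{8} + \frac{\left(R + q\right) + 6}{8} = - \frac{3}{8} + \frac{6 + R + q}{8} = - \frac{3}{8} + \left(\frac{3}{4} + \frac{R}{8} + \frac{q}{8}\right) = \frac{3}{8} + \frac{R}{8} + \frac{q}{8}$)
$l = 19$ ($l = 24 - 5 = 19$)
$p{\left(O \right)} = \frac{1}{\frac{187}{8} + \frac{O}{8}}$ ($p{\left(O \right)} = \frac{1}{\left(\frac{3}{8} + \frac{O}{8} + \frac{1}{8} \left(-8\right)\right) + 24} = \frac{1}{\left(\frac{3}{8} + \frac{O}{8} - 1\right) + 24} = \frac{1}{\left(- \frac{5}{8} + \frac{O}{8}\right) + 24} = \frac{1}{\frac{187}{8} + \frac{O}{8}}$)
$\frac{1}{-3227 + p{\left(l \right)}} = \frac{1}{-3227 + \frac{8}{187 + 19}} = \frac{1}{-3227 + \frac{8}{206}} = \frac{1}{-3227 + 8 \cdot \frac{1}{206}} = \frac{1}{-3227 + \frac{4}{103}} = \frac{1}{- \frac{332377}{103}} = - \frac{103}{332377}$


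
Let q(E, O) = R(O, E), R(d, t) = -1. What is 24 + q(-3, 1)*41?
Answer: -17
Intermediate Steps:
q(E, O) = -1
24 + q(-3, 1)*41 = 24 - 1*41 = 24 - 41 = -17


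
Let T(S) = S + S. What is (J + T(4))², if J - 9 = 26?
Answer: 1849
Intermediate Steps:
T(S) = 2*S
J = 35 (J = 9 + 26 = 35)
(J + T(4))² = (35 + 2*4)² = (35 + 8)² = 43² = 1849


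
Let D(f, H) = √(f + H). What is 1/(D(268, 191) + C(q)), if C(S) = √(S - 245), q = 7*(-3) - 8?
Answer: 1/(3*√51 + I*√274) ≈ 0.029228 - 0.022582*I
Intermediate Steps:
q = -29 (q = -21 - 8 = -29)
D(f, H) = √(H + f)
C(S) = √(-245 + S)
1/(D(268, 191) + C(q)) = 1/(√(191 + 268) + √(-245 - 29)) = 1/(√459 + √(-274)) = 1/(3*√51 + I*√274)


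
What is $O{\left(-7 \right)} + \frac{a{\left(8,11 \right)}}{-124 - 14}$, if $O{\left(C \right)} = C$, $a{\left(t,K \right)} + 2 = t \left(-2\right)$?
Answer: $- \frac{158}{23} \approx -6.8696$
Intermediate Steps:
$a{\left(t,K \right)} = -2 - 2 t$ ($a{\left(t,K \right)} = -2 + t \left(-2\right) = -2 - 2 t$)
$O{\left(-7 \right)} + \frac{a{\left(8,11 \right)}}{-124 - 14} = -7 + \frac{-2 - 16}{-124 - 14} = -7 + \frac{-2 - 16}{-138} = -7 - - \frac{3}{23} = -7 + \frac{3}{23} = - \frac{158}{23}$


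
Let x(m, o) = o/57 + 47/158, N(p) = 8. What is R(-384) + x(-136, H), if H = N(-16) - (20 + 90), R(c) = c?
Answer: -1157247/3002 ≈ -385.49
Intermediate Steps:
H = -102 (H = 8 - (20 + 90) = 8 - 1*110 = 8 - 110 = -102)
x(m, o) = 47/158 + o/57 (x(m, o) = o*(1/57) + 47*(1/158) = o/57 + 47/158 = 47/158 + o/57)
R(-384) + x(-136, H) = -384 + (47/158 + (1/57)*(-102)) = -384 + (47/158 - 34/19) = -384 - 4479/3002 = -1157247/3002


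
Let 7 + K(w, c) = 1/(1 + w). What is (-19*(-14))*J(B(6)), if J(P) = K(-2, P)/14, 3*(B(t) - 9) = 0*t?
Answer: -152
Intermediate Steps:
K(w, c) = -7 + 1/(1 + w)
B(t) = 9 (B(t) = 9 + (0*t)/3 = 9 + (⅓)*0 = 9 + 0 = 9)
J(P) = -4/7 (J(P) = ((-6 - 7*(-2))/(1 - 2))/14 = ((-6 + 14)/(-1))*(1/14) = -1*8*(1/14) = -8*1/14 = -4/7)
(-19*(-14))*J(B(6)) = -19*(-14)*(-4/7) = 266*(-4/7) = -152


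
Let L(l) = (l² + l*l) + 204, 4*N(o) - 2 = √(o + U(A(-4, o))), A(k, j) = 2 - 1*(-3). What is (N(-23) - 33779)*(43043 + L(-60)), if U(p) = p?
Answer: -3408047979/2 + 151341*I*√2/4 ≈ -1.704e+9 + 53507.0*I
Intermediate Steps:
A(k, j) = 5 (A(k, j) = 2 + 3 = 5)
N(o) = ½ + √(5 + o)/4 (N(o) = ½ + √(o + 5)/4 = ½ + √(5 + o)/4)
L(l) = 204 + 2*l² (L(l) = (l² + l²) + 204 = 2*l² + 204 = 204 + 2*l²)
(N(-23) - 33779)*(43043 + L(-60)) = ((½ + √(5 - 23)/4) - 33779)*(43043 + (204 + 2*(-60)²)) = ((½ + √(-18)/4) - 33779)*(43043 + (204 + 2*3600)) = ((½ + (3*I*√2)/4) - 33779)*(43043 + (204 + 7200)) = ((½ + 3*I*√2/4) - 33779)*(43043 + 7404) = (-67557/2 + 3*I*√2/4)*50447 = -3408047979/2 + 151341*I*√2/4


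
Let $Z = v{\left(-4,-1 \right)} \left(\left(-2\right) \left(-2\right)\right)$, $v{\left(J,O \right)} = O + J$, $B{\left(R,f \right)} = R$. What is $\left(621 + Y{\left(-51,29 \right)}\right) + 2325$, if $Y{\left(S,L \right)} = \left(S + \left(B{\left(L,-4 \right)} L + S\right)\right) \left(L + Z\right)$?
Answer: $9597$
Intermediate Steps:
$v{\left(J,O \right)} = J + O$
$Z = -20$ ($Z = \left(-4 - 1\right) \left(\left(-2\right) \left(-2\right)\right) = \left(-5\right) 4 = -20$)
$Y{\left(S,L \right)} = \left(-20 + L\right) \left(L^{2} + 2 S\right)$ ($Y{\left(S,L \right)} = \left(S + \left(L L + S\right)\right) \left(L - 20\right) = \left(S + \left(L^{2} + S\right)\right) \left(-20 + L\right) = \left(S + \left(S + L^{2}\right)\right) \left(-20 + L\right) = \left(L^{2} + 2 S\right) \left(-20 + L\right) = \left(-20 + L\right) \left(L^{2} + 2 S\right)$)
$\left(621 + Y{\left(-51,29 \right)}\right) + 2325 = \left(621 + \left(29^{3} - -2040 - 20 \cdot 29^{2} + 2 \cdot 29 \left(-51\right)\right)\right) + 2325 = \left(621 + \left(24389 + 2040 - 16820 - 2958\right)\right) + 2325 = \left(621 + 6651\right) + 2325 = 7272 + 2325 = 9597$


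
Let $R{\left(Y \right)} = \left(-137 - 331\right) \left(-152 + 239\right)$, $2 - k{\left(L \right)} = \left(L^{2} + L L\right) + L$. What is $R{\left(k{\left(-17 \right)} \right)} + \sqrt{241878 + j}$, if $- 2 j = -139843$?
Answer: $-40716 + \frac{\sqrt{1247198}}{2} \approx -40158.0$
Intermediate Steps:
$k{\left(L \right)} = 2 - L - 2 L^{2}$ ($k{\left(L \right)} = 2 - \left(\left(L^{2} + L L\right) + L\right) = 2 - \left(\left(L^{2} + L^{2}\right) + L\right) = 2 - \left(2 L^{2} + L\right) = 2 - \left(L + 2 L^{2}\right) = 2 - L - 2 L^{2}$)
$R{\left(Y \right)} = -40716$ ($R{\left(Y \right)} = \left(-468\right) 87 = -40716$)
$j = \frac{139843}{2}$ ($j = \left(- \frac{1}{2}\right) \left(-139843\right) = \frac{139843}{2} \approx 69922.0$)
$R{\left(k{\left(-17 \right)} \right)} + \sqrt{241878 + j} = -40716 + \sqrt{241878 + \frac{139843}{2}} = -40716 + \sqrt{\frac{623599}{2}} = -40716 + \frac{\sqrt{1247198}}{2}$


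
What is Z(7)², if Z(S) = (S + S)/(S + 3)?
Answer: 49/25 ≈ 1.9600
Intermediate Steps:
Z(S) = 2*S/(3 + S) (Z(S) = (2*S)/(3 + S) = 2*S/(3 + S))
Z(7)² = (2*7/(3 + 7))² = (2*7/10)² = (2*7*(⅒))² = (7/5)² = 49/25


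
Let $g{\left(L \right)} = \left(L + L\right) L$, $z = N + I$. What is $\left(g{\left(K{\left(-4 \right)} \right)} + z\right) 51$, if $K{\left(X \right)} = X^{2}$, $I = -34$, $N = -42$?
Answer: $22236$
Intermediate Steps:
$z = -76$ ($z = -42 - 34 = -76$)
$g{\left(L \right)} = 2 L^{2}$ ($g{\left(L \right)} = 2 L L = 2 L^{2}$)
$\left(g{\left(K{\left(-4 \right)} \right)} + z\right) 51 = \left(2 \left(\left(-4\right)^{2}\right)^{2} - 76\right) 51 = \left(2 \cdot 16^{2} - 76\right) 51 = \left(2 \cdot 256 - 76\right) 51 = \left(512 - 76\right) 51 = 436 \cdot 51 = 22236$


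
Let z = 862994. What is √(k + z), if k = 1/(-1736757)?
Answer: √289230030104698661/578919 ≈ 928.97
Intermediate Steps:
k = -1/1736757 ≈ -5.7579e-7
√(k + z) = √(-1/1736757 + 862994) = √(1498810870457/1736757) = √289230030104698661/578919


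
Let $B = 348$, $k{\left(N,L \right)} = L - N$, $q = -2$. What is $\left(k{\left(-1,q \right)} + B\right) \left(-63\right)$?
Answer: $-21861$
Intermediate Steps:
$\left(k{\left(-1,q \right)} + B\right) \left(-63\right) = \left(\left(-2 - -1\right) + 348\right) \left(-63\right) = \left(\left(-2 + 1\right) + 348\right) \left(-63\right) = \left(-1 + 348\right) \left(-63\right) = 347 \left(-63\right) = -21861$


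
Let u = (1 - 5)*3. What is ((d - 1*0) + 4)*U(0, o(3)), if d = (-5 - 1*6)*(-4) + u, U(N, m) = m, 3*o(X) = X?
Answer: 36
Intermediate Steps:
o(X) = X/3
u = -12 (u = -4*3 = -12)
d = 32 (d = (-5 - 1*6)*(-4) - 12 = (-5 - 6)*(-4) - 12 = -11*(-4) - 12 = 44 - 12 = 32)
((d - 1*0) + 4)*U(0, o(3)) = ((32 - 1*0) + 4)*((⅓)*3) = ((32 + 0) + 4)*1 = (32 + 4)*1 = 36*1 = 36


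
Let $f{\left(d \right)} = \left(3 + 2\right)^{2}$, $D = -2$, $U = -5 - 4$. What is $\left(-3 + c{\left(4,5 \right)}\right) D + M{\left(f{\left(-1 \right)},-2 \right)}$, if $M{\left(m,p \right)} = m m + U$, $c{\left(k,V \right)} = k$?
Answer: $614$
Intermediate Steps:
$U = -9$ ($U = -5 - 4 = -9$)
$f{\left(d \right)} = 25$ ($f{\left(d \right)} = 5^{2} = 25$)
$M{\left(m,p \right)} = -9 + m^{2}$ ($M{\left(m,p \right)} = m m - 9 = m^{2} - 9 = -9 + m^{2}$)
$\left(-3 + c{\left(4,5 \right)}\right) D + M{\left(f{\left(-1 \right)},-2 \right)} = \left(-3 + 4\right) \left(-2\right) - \left(9 - 25^{2}\right) = 1 \left(-2\right) + \left(-9 + 625\right) = -2 + 616 = 614$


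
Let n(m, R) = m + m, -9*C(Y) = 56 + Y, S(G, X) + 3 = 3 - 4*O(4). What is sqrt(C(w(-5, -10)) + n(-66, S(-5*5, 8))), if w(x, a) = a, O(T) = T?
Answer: I*sqrt(1234)/3 ≈ 11.709*I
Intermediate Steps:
S(G, X) = -16 (S(G, X) = -3 + (3 - 4*4) = -3 + (3 - 16) = -3 - 13 = -16)
C(Y) = -56/9 - Y/9 (C(Y) = -(56 + Y)/9 = -56/9 - Y/9)
n(m, R) = 2*m
sqrt(C(w(-5, -10)) + n(-66, S(-5*5, 8))) = sqrt((-56/9 - 1/9*(-10)) + 2*(-66)) = sqrt((-56/9 + 10/9) - 132) = sqrt(-46/9 - 132) = sqrt(-1234/9) = I*sqrt(1234)/3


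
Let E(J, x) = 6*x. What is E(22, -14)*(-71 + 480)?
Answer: -34356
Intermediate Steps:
E(22, -14)*(-71 + 480) = (6*(-14))*(-71 + 480) = -84*409 = -34356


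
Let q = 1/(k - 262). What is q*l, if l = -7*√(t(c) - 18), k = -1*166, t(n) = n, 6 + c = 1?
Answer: 7*I*√23/428 ≈ 0.078436*I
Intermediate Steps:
c = -5 (c = -6 + 1 = -5)
k = -166
q = -1/428 (q = 1/(-166 - 262) = 1/(-428) = -1/428 ≈ -0.0023364)
l = -7*I*√23 (l = -7*√(-5 - 18) = -7*I*√23 ≈ -33.571*I)
q*l = -(-7)*I*√23/428 = 7*I*√23/428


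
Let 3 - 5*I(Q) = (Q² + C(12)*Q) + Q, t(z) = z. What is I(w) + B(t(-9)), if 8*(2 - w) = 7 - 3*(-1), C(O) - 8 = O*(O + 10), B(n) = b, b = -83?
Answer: -9877/80 ≈ -123.46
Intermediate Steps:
B(n) = -83
C(O) = 8 + O*(10 + O) (C(O) = 8 + O*(O + 10) = 8 + O*(10 + O))
w = ¾ (w = 2 - (7 - 3*(-1))/8 = 2 - (7 + 3)/8 = 2 - ⅛*10 = 2 - 5/4 = ¾ ≈ 0.75000)
I(Q) = ⅗ - 273*Q/5 - Q²/5 (I(Q) = ⅗ - ((Q² + (8 + 12² + 10*12)*Q) + Q)/5 = ⅗ - ((Q² + (8 + 144 + 120)*Q) + Q)/5 = ⅗ - ((Q² + 272*Q) + Q)/5 = ⅗ - (Q² + 273*Q)/5 = ⅗ + (-273*Q/5 - Q²/5) = ⅗ - 273*Q/5 - Q²/5)
I(w) + B(t(-9)) = (⅗ - 273/5*¾ - (¾)²/5) - 83 = (⅗ - 819/20 - ⅕*9/16) - 83 = (⅗ - 819/20 - 9/80) - 83 = -3237/80 - 83 = -9877/80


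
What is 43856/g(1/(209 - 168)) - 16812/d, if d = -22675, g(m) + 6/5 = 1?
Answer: -4972157188/22675 ≈ -2.1928e+5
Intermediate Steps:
g(m) = -⅕ (g(m) = -6/5 + 1 = -⅕)
43856/g(1/(209 - 168)) - 16812/d = 43856/(-⅕) - 16812/(-22675) = 43856*(-5) - 16812*(-1/22675) = -219280 + 16812/22675 = -4972157188/22675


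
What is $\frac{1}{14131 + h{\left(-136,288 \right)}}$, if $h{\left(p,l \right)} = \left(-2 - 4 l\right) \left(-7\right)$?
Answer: $\frac{1}{22209} \approx 4.5027 \cdot 10^{-5}$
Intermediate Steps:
$h{\left(p,l \right)} = 14 + 28 l$
$\frac{1}{14131 + h{\left(-136,288 \right)}} = \frac{1}{14131 + \left(14 + 28 \cdot 288\right)} = \frac{1}{14131 + \left(14 + 8064\right)} = \frac{1}{14131 + 8078} = \frac{1}{22209}$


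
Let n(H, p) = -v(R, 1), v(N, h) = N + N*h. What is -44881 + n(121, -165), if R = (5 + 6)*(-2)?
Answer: -44837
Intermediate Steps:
R = -22 (R = 11*(-2) = -22)
n(H, p) = 44 (n(H, p) = -(-22)*(1 + 1) = -(-22)*2 = -1*(-44) = 44)
-44881 + n(121, -165) = -44881 + 44 = -44837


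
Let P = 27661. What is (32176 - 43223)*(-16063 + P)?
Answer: -128123106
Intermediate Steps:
(32176 - 43223)*(-16063 + P) = (32176 - 43223)*(-16063 + 27661) = -11047*11598 = -128123106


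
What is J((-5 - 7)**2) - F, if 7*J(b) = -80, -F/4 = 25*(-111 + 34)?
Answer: -53980/7 ≈ -7711.4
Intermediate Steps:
F = 7700 (F = -100*(-111 + 34) = -100*(-77) = -4*(-1925) = 7700)
J(b) = -80/7 (J(b) = (1/7)*(-80) = -80/7)
J((-5 - 7)**2) - F = -80/7 - 1*7700 = -80/7 - 7700 = -53980/7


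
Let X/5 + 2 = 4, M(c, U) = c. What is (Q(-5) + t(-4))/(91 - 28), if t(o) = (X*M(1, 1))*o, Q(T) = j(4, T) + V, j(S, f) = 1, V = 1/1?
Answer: -38/63 ≈ -0.60317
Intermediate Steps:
V = 1
X = 10 (X = -10 + 5*4 = -10 + 20 = 10)
Q(T) = 2 (Q(T) = 1 + 1 = 2)
t(o) = 10*o (t(o) = (10*1)*o = 10*o)
(Q(-5) + t(-4))/(91 - 28) = (2 + 10*(-4))/(91 - 28) = (2 - 40)/63 = (1/63)*(-38) = -38/63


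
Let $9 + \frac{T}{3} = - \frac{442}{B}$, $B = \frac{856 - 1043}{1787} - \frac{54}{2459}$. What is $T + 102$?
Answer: $\frac{5868477783}{556331} \approx 10549.0$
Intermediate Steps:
$B = - \frac{556331}{4394233}$ ($B = \left(-187\right) \frac{1}{1787} - \frac{54}{2459} = - \frac{187}{1787} - \frac{54}{2459} = - \frac{556331}{4394233} \approx -0.1266$)
$T = \frac{5811732021}{556331}$ ($T = -27 + 3 \left(- \frac{442}{- \frac{556331}{4394233}}\right) = -27 + 3 \left(\left(-442\right) \left(- \frac{4394233}{556331}\right)\right) = -27 + 3 \cdot \frac{1942250986}{556331} = -27 + \frac{5826752958}{556331} = \frac{5811732021}{556331} \approx 10447.0$)
$T + 102 = \frac{5811732021}{556331} + 102 = \frac{5868477783}{556331}$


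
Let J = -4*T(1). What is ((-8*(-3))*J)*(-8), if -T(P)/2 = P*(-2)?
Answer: 3072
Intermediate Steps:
T(P) = 4*P (T(P) = -2*P*(-2) = -(-4)*P = 4*P)
J = -16 ≈ -16.000
((-8*(-3))*J)*(-8) = (-8*(-3)*(-16))*(-8) = (24*(-16))*(-8) = -384*(-8) = 3072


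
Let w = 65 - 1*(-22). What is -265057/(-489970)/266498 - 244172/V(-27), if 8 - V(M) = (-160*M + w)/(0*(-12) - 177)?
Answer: -144699810903968711/19496004972420 ≈ -7422.0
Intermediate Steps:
w = 87 (w = 65 + 22 = 87)
V(M) = 501/59 - 160*M/177 (V(M) = 8 - (-160*M + 87)/(0*(-12) - 177) = 8 - (87 - 160*M)/(0 - 177) = 8 - (87 - 160*M)/(-177) = 8 - (87 - 160*M)*(-1)/177 = 8 - (-29/59 + 160*M/177) = 8 + (29/59 - 160*M/177) = 501/59 - 160*M/177)
-265057/(-489970)/266498 - 244172/V(-27) = -265057/(-489970)/266498 - 244172/(501/59 - 160/177*(-27)) = -265057*(-1/489970)*(1/266498) - 244172/(501/59 + 1440/59) = (20389/37690)*(1/266498) - 244172/1941/59 = 20389/10044309620 - 244172*59/1941 = 20389/10044309620 - 14406148/1941 = -144699810903968711/19496004972420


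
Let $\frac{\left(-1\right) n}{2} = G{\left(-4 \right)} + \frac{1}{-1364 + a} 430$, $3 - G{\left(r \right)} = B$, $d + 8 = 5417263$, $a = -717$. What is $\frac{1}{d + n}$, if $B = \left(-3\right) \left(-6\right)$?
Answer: $\frac{2081}{11273370945} \approx 1.8459 \cdot 10^{-7}$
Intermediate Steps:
$d = 5417255$ ($d = -8 + 5417263 = 5417255$)
$B = 18$
$G{\left(r \right)} = -15$ ($G{\left(r \right)} = 3 - 18 = -15$)
$n = \frac{63290}{2081}$ ($n = - 2 \left(-15 + \frac{1}{-1364 - 717} \cdot 430\right) = - 2 \left(-15 + \frac{1}{-2081} \cdot 430\right) = - 2 \left(-15 - \frac{430}{2081}\right) = \left(-2\right) \left(- \frac{31645}{2081}\right) = \frac{63290}{2081} \approx 30.413$)
$\frac{1}{d + n} = \frac{1}{5417255 + \frac{63290}{2081}} = \frac{1}{\frac{11273370945}{2081}} = \frac{2081}{11273370945}$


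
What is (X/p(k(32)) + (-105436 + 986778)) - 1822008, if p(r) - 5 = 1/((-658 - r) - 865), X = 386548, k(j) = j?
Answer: -3355827672/3887 ≈ -8.6335e+5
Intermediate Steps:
p(r) = 5 + 1/(-1523 - r) (p(r) = 5 + 1/((-658 - r) - 865) = 5 + 1/(-1523 - r))
(X/p(k(32)) + (-105436 + 986778)) - 1822008 = (386548/(((7614 + 5*32)/(1523 + 32))) + (-105436 + 986778)) - 1822008 = (386548/(((7614 + 160)/1555)) + 881342) - 1822008 = (386548/(((1/1555)*7774)) + 881342) - 1822008 = (386548/(7774/1555) + 881342) - 1822008 = (386548*(1555/7774) + 881342) - 1822008 = (300541070/3887 + 881342) - 1822008 = 3726317424/3887 - 1822008 = -3355827672/3887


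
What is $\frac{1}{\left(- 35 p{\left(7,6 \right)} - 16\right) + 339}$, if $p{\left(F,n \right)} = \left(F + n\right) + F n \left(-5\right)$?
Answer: $\frac{1}{7218} \approx 0.00013854$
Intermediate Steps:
$p{\left(F,n \right)} = F + n - 5 F n$ ($p{\left(F,n \right)} = \left(F + n\right) - 5 F n = F + n - 5 F n$)
$\frac{1}{\left(- 35 p{\left(7,6 \right)} - 16\right) + 339} = \frac{1}{\left(- 35 \left(7 + 6 - 35 \cdot 6\right) - 16\right) + 339} = \frac{1}{\left(- 35 \left(7 + 6 - 210\right) - 16\right) + 339} = \frac{1}{\left(\left(-35\right) \left(-197\right) - 16\right) + 339} = \frac{1}{\left(6895 - 16\right) + 339} = \frac{1}{6879 + 339} = \frac{1}{7218}$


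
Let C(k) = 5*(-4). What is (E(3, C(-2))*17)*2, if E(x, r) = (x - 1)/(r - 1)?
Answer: -68/21 ≈ -3.2381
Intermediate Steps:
C(k) = -20
E(x, r) = (-1 + x)/(-1 + r)
(E(3, C(-2))*17)*2 = (((-1 + 3)/(-1 - 20))*17)*2 = ((2/(-21))*17)*2 = (-1/21*2*17)*2 = -2/21*17*2 = -34/21*2 = -68/21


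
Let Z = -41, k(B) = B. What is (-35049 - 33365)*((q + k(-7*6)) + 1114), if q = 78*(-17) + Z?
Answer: 20182130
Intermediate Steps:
q = -1367 (q = 78*(-17) - 41 = -1326 - 41 = -1367)
(-35049 - 33365)*((q + k(-7*6)) + 1114) = (-35049 - 33365)*((-1367 - 7*6) + 1114) = -68414*((-1367 - 42) + 1114) = -68414*(-1409 + 1114) = -68414*(-295) = 20182130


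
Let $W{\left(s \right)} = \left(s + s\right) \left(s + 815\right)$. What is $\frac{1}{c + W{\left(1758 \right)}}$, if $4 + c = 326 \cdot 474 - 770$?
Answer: $\frac{1}{9200418} \approx 1.0869 \cdot 10^{-7}$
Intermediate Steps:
$W{\left(s \right)} = 2 s \left(815 + s\right)$
$c = 153750$ ($c = -4 + \left(326 \cdot 474 - 770\right) = -4 + \left(154524 - 770\right) = -4 + 153754 = 153750$)
$\frac{1}{c + W{\left(1758 \right)}} = \frac{1}{153750 + 2 \cdot 1758 \left(815 + 1758\right)} = \frac{1}{153750 + 2 \cdot 1758 \cdot 2573} = \frac{1}{153750 + 9046668} = \frac{1}{9200418}$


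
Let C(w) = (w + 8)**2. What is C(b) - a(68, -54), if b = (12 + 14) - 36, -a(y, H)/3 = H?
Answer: -158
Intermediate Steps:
a(y, H) = -3*H
b = -10 (b = 26 - 36 = -10)
C(w) = (8 + w)**2
C(b) - a(68, -54) = (8 - 10)**2 - (-3)*(-54) = (-2)**2 - 1*162 = 4 - 162 = -158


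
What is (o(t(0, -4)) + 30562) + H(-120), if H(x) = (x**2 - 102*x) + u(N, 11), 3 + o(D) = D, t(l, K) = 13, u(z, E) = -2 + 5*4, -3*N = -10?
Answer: 57230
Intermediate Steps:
N = 10/3 (N = -1/3*(-10) = 10/3 ≈ 3.3333)
u(z, E) = 18 (u(z, E) = -2 + 20 = 18)
o(D) = -3 + D
H(x) = 18 + x**2 - 102*x (H(x) = (x**2 - 102*x) + 18 = 18 + x**2 - 102*x)
(o(t(0, -4)) + 30562) + H(-120) = ((-3 + 13) + 30562) + (18 + (-120)**2 - 102*(-120)) = (10 + 30562) + (18 + 14400 + 12240) = 30572 + 26658 = 57230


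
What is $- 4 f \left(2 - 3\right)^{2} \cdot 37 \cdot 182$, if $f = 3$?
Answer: $-80808$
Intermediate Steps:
$- 4 f \left(2 - 3\right)^{2} \cdot 37 \cdot 182 = \left(-4\right) 3 \left(2 - 3\right)^{2} \cdot 37 \cdot 182 = - 12 \left(-1\right)^{2} \cdot 37 \cdot 182 = \left(-12\right) 1 \cdot 37 \cdot 182 = \left(-12\right) 37 \cdot 182 = \left(-444\right) 182 = -80808$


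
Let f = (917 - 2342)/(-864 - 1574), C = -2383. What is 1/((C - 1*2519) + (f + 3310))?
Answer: -2438/3879871 ≈ -0.00062837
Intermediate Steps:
f = 1425/2438 (f = -1425/(-2438) = -1425*(-1/2438) = 1425/2438 ≈ 0.58450)
1/((C - 1*2519) + (f + 3310)) = 1/((-2383 - 1*2519) + (1425/2438 + 3310)) = 1/((-2383 - 2519) + 8071205/2438) = 1/(-4902 + 8071205/2438) = 1/(-3879871/2438) = -2438/3879871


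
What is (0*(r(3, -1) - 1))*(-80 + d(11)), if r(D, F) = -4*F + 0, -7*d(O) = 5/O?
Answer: 0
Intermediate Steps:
d(O) = -5/(7*O)
r(D, F) = -4*F
(0*(r(3, -1) - 1))*(-80 + d(11)) = (0*(-4*(-1) - 1))*(-80 - 5/7/11) = (0*(4 - 1))*(-80 - 5/7*1/11) = (0*3)*(-80 - 5/77) = 0*(-6165/77) = 0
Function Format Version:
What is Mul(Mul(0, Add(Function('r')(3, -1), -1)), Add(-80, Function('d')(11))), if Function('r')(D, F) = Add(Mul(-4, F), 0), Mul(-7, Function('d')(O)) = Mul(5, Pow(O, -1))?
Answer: 0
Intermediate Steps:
Function('d')(O) = Mul(Rational(-5, 7), Pow(O, -1)) (Function('d')(O) = Mul(Rational(-1, 7), Mul(5, Pow(O, -1))) = Mul(Rational(-5, 7), Pow(O, -1)))
Function('r')(D, F) = Mul(-4, F)
Mul(Mul(0, Add(Function('r')(3, -1), -1)), Add(-80, Function('d')(11))) = Mul(Mul(0, Add(Mul(-4, -1), -1)), Add(-80, Mul(Rational(-5, 7), Pow(11, -1)))) = Mul(Mul(0, Add(4, -1)), Add(-80, Mul(Rational(-5, 7), Rational(1, 11)))) = Mul(Mul(0, 3), Add(-80, Rational(-5, 77))) = Mul(0, Rational(-6165, 77)) = 0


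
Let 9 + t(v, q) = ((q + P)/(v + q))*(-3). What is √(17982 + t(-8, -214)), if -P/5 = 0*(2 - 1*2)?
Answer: √24601078/37 ≈ 134.05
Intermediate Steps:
P = 0 (P = -0*(2 - 1*2) = -0*(2 - 2) = -0*0 = -5*0 = 0)
t(v, q) = -9 - 3*q/(q + v) (t(v, q) = -9 + ((q + 0)/(v + q))*(-3) = -9 + (q/(q + v))*(-3) = -9 - 3*q/(q + v))
√(17982 + t(-8, -214)) = √(17982 + 3*(-4*(-214) - 3*(-8))/(-214 - 8)) = √(17982 + 3*(856 + 24)/(-222)) = √(17982 + 3*(-1/222)*880) = √(17982 - 440/37) = √(664894/37) = √24601078/37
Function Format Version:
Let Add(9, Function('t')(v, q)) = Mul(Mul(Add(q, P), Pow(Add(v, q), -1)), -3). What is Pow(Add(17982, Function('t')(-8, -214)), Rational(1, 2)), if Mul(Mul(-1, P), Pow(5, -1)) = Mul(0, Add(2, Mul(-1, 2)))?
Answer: Mul(Rational(1, 37), Pow(24601078, Rational(1, 2))) ≈ 134.05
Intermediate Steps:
P = 0 (P = Mul(-5, Mul(0, Add(2, Mul(-1, 2)))) = Mul(-5, Mul(0, Add(2, -2))) = Mul(-5, Mul(0, 0)) = Mul(-5, 0) = 0)
Function('t')(v, q) = Add(-9, Mul(-3, q, Pow(Add(q, v), -1))) (Function('t')(v, q) = Add(-9, Mul(Mul(Add(q, 0), Pow(Add(v, q), -1)), -3)) = Add(-9, Mul(Mul(q, Pow(Add(q, v), -1)), -3)) = Add(-9, Mul(-3, q, Pow(Add(q, v), -1))))
Pow(Add(17982, Function('t')(-8, -214)), Rational(1, 2)) = Pow(Add(17982, Mul(3, Pow(Add(-214, -8), -1), Add(Mul(-4, -214), Mul(-3, -8)))), Rational(1, 2)) = Pow(Add(17982, Mul(3, Pow(-222, -1), Add(856, 24))), Rational(1, 2)) = Pow(Add(17982, Mul(3, Rational(-1, 222), 880)), Rational(1, 2)) = Pow(Add(17982, Rational(-440, 37)), Rational(1, 2)) = Pow(Rational(664894, 37), Rational(1, 2)) = Mul(Rational(1, 37), Pow(24601078, Rational(1, 2)))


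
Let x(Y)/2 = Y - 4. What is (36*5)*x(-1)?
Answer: -1800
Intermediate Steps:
x(Y) = -8 + 2*Y (x(Y) = 2*(Y - 4) = 2*(-4 + Y) = -8 + 2*Y)
(36*5)*x(-1) = (36*5)*(-8 + 2*(-1)) = 180*(-8 - 2) = 180*(-10) = -1800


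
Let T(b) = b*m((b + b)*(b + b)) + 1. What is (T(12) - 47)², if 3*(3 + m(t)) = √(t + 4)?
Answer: 16004 - 1312*√145 ≈ 205.43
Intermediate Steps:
m(t) = -3 + √(4 + t)/3 (m(t) = -3 + √(t + 4)/3 = -3 + √(4 + t)/3)
T(b) = 1 + b*(-3 + √(4 + 4*b²)/3) (T(b) = b*(-3 + √(4 + (b + b)*(b + b))/3) + 1 = b*(-3 + √(4 + (2*b)*(2*b))/3) + 1 = b*(-3 + √(4 + 4*b²)/3) + 1 = 1 + b*(-3 + √(4 + 4*b²)/3))
(T(12) - 47)² = ((1 + (⅓)*12*(-9 + 2*√(1 + 12²))) - 47)² = ((1 + (⅓)*12*(-9 + 2*√(1 + 144))) - 47)² = ((1 + (⅓)*12*(-9 + 2*√145)) - 47)² = ((1 + (-36 + 8*√145)) - 47)² = ((-35 + 8*√145) - 47)² = (-82 + 8*√145)²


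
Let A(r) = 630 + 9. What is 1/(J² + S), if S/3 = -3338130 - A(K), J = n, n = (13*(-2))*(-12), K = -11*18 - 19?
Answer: -1/9918963 ≈ -1.0082e-7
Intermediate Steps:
K = -217 (K = -198 - 19 = -217)
A(r) = 639
n = 312 (n = -26*(-12) = 312)
J = 312
S = -10016307 (S = 3*(-3338130 - 1*639) = 3*(-3338130 - 639) = 3*(-3338769) = -10016307)
1/(J² + S) = 1/(312² - 10016307) = 1/(97344 - 10016307) = 1/(-9918963) = -1/9918963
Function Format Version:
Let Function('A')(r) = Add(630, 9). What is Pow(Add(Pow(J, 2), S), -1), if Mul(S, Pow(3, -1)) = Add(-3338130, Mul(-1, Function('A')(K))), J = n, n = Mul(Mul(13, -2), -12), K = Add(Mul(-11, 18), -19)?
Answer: Rational(-1, 9918963) ≈ -1.0082e-7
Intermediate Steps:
K = -217 (K = Add(-198, -19) = -217)
Function('A')(r) = 639
n = 312 (n = Mul(-26, -12) = 312)
J = 312
S = -10016307 (S = Mul(3, Add(-3338130, Mul(-1, 639))) = Mul(3, Add(-3338130, -639)) = Mul(3, -3338769) = -10016307)
Pow(Add(Pow(J, 2), S), -1) = Pow(Add(Pow(312, 2), -10016307), -1) = Pow(Add(97344, -10016307), -1) = Pow(-9918963, -1) = Rational(-1, 9918963)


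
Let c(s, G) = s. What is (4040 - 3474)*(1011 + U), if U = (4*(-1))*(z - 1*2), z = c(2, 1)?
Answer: 572226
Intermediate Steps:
z = 2
U = 0 (U = (4*(-1))*(2 - 1*2) = -4*(2 - 2) = -4*0 = 0)
(4040 - 3474)*(1011 + U) = (4040 - 3474)*(1011 + 0) = 566*1011 = 572226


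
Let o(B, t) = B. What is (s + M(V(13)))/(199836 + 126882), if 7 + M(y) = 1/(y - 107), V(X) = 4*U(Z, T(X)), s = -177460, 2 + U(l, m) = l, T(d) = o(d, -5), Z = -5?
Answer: -1711289/3150495 ≈ -0.54318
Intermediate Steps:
T(d) = d
U(l, m) = -2 + l
V(X) = -28 (V(X) = 4*(-2 - 5) = 4*(-7) = -28)
M(y) = -7 + 1/(-107 + y) (M(y) = -7 + 1/(y - 107) = -7 + 1/(-107 + y))
(s + M(V(13)))/(199836 + 126882) = (-177460 + (750 - 7*(-28))/(-107 - 28))/(199836 + 126882) = (-177460 + (750 + 196)/(-135))/326718 = (-177460 - 1/135*946)*(1/326718) = (-177460 - 946/135)*(1/326718) = -23958046/135*1/326718 = -1711289/3150495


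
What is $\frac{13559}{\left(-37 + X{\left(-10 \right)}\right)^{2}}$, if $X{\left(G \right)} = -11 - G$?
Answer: $\frac{13559}{1444} \approx 9.3899$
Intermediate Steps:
$\frac{13559}{\left(-37 + X{\left(-10 \right)}\right)^{2}} = \frac{13559}{\left(-37 - 1\right)^{2}} = \frac{13559}{\left(-38\right)^{2}} = \frac{13559}{1444}$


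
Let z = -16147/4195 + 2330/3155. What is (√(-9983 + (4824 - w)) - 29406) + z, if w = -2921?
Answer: -77847239157/2647045 + I*√2238 ≈ -29409.0 + 47.307*I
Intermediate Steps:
z = -8233887/2647045 (z = -16147*1/4195 + 2330*(1/3155) = -16147/4195 + 466/631 = -8233887/2647045 ≈ -3.1106)
(√(-9983 + (4824 - w)) - 29406) + z = (√(-9983 + (4824 - 1*(-2921))) - 29406) - 8233887/2647045 = (√(-9983 + (4824 + 2921)) - 29406) - 8233887/2647045 = (√(-9983 + 7745) - 29406) - 8233887/2647045 = (√(-2238) - 29406) - 8233887/2647045 = (I*√2238 - 29406) - 8233887/2647045 = (-29406 + I*√2238) - 8233887/2647045 = -77847239157/2647045 + I*√2238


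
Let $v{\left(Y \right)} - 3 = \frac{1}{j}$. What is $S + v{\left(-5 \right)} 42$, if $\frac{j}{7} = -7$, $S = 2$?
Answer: $\frac{890}{7} \approx 127.14$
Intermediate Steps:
$j = -49$ ($j = 7 \left(-7\right) = -49$)
$v{\left(Y \right)} = \frac{146}{49}$ ($v{\left(Y \right)} = 3 + \frac{1}{-49} = 3 - \frac{1}{49} = \frac{146}{49}$)
$S + v{\left(-5 \right)} 42 = 2 + \frac{146}{49} \cdot 42 = 2 + \frac{876}{7} = \frac{890}{7}$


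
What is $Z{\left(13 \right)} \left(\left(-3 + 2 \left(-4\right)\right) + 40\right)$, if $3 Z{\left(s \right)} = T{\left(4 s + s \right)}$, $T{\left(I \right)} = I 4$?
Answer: $\frac{7540}{3} \approx 2513.3$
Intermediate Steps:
$T{\left(I \right)} = 4 I$
$Z{\left(s \right)} = \frac{20 s}{3}$ ($Z{\left(s \right)} = \frac{4 \left(4 s + s\right)}{3} = \frac{4 \cdot 5 s}{3} = \frac{20 s}{3}$)
$Z{\left(13 \right)} \left(\left(-3 + 2 \left(-4\right)\right) + 40\right) = \frac{20}{3} \cdot 13 \left(\left(-3 + 2 \left(-4\right)\right) + 40\right) = \frac{260 \left(\left(-3 - 8\right) + 40\right)}{3} = \frac{260 \left(-11 + 40\right)}{3} = \frac{260}{3} \cdot 29 = \frac{7540}{3}$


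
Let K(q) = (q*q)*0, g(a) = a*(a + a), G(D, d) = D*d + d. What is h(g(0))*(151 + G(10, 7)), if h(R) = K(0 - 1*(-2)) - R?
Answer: 0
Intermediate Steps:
G(D, d) = d + D*d
g(a) = 2*a**2 (g(a) = a*(2*a) = 2*a**2)
K(q) = 0 (K(q) = q**2*0 = 0)
h(R) = -R (h(R) = 0 - R = -R)
h(g(0))*(151 + G(10, 7)) = (-2*0**2)*(151 + 7*(1 + 10)) = (-2*0)*(151 + 7*11) = (-1*0)*(151 + 77) = 0*228 = 0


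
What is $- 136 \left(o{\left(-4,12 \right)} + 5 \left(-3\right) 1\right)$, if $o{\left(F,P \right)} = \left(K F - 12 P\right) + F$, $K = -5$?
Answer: $19448$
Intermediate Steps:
$o{\left(F,P \right)} = - 12 P - 4 F$ ($o{\left(F,P \right)} = \left(- 5 F - 12 P\right) + F = \left(- 12 P - 5 F\right) + F = - 12 P - 4 F$)
$- 136 \left(o{\left(-4,12 \right)} + 5 \left(-3\right) 1\right) = - 136 \left(\left(\left(-12\right) 12 - -16\right) + 5 \left(-3\right) 1\right) = - 136 \left(\left(-144 + 16\right) - 15\right) = - 136 \left(-128 - 15\right) = \left(-136\right) \left(-143\right) = 19448$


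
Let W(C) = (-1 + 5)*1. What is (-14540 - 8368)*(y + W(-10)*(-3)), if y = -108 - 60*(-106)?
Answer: -142945920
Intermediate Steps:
W(C) = 4 (W(C) = 4*1 = 4)
y = 6252 (y = -108 + 6360 = 6252)
(-14540 - 8368)*(y + W(-10)*(-3)) = (-14540 - 8368)*(6252 + 4*(-3)) = -22908*(6252 - 12) = -22908*6240 = -142945920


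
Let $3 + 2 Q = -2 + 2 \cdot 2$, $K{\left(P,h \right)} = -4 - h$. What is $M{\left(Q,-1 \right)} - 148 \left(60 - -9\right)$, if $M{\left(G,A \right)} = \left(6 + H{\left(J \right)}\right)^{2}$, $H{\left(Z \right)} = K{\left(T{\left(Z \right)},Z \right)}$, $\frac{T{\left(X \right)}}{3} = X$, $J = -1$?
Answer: $-10203$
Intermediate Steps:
$T{\left(X \right)} = 3 X$
$Q = - \frac{1}{2}$ ($Q = - \frac{3}{2} + \frac{-2 + 2 \cdot 2}{2} = - \frac{3}{2} + \frac{-2 + 4}{2} = - \frac{3}{2} + \frac{1}{2} \cdot 2 = - \frac{3}{2} + 1 = - \frac{1}{2} \approx -0.5$)
$H{\left(Z \right)} = -4 - Z$
$M{\left(G,A \right)} = 9$ ($M{\left(G,A \right)} = \left(6 - 3\right)^{2} = 3^{2} = 9$)
$M{\left(Q,-1 \right)} - 148 \left(60 - -9\right) = 9 - 148 \left(60 - -9\right) = 9 - 148 \left(60 + 9\right) = 9 - 10212 = -10203$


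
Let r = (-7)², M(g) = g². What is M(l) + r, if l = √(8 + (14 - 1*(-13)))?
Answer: 84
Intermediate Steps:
l = √35 (l = √(8 + (14 + 13)) = √(8 + 27) = √35 ≈ 5.9161)
r = 49
M(l) + r = (√35)² + 49 = 35 + 49 = 84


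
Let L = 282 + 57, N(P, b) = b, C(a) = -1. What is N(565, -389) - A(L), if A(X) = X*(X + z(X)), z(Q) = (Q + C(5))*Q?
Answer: -38958608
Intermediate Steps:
L = 339
z(Q) = Q*(-1 + Q) (z(Q) = (Q - 1)*Q = (-1 + Q)*Q = Q*(-1 + Q))
A(X) = X*(X + X*(-1 + X))
N(565, -389) - A(L) = -389 - 1*339³ = -389 - 1*38958219 = -389 - 38958219 = -38958608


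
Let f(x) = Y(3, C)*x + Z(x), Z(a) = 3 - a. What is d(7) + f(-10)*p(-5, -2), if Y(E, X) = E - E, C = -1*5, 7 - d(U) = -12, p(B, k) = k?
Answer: -7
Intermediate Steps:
d(U) = 19 (d(U) = 7 - 1*(-12) = 7 + 12 = 19)
C = -5
Y(E, X) = 0
f(x) = 3 - x (f(x) = 0*x + (3 - x) = 0 + (3 - x) = 3 - x)
d(7) + f(-10)*p(-5, -2) = 19 + (3 - 1*(-10))*(-2) = 19 + (3 + 10)*(-2) = 19 + 13*(-2) = 19 - 26 = -7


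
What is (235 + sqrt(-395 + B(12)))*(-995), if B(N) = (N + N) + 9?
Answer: -233825 - 995*I*sqrt(362) ≈ -2.3383e+5 - 18931.0*I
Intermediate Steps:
B(N) = 9 + 2*N (B(N) = 2*N + 9 = 9 + 2*N)
(235 + sqrt(-395 + B(12)))*(-995) = (235 + sqrt(-395 + (9 + 2*12)))*(-995) = (235 + sqrt(-395 + (9 + 24)))*(-995) = (235 + sqrt(-395 + 33))*(-995) = (235 + sqrt(-362))*(-995) = (235 + I*sqrt(362))*(-995) = -233825 - 995*I*sqrt(362)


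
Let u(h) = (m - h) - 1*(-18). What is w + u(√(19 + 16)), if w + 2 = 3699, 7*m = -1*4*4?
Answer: 25989/7 - √35 ≈ 3706.8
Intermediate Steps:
m = -16/7 (m = (-1*4*4)/7 = (-4*4)/7 = (⅐)*(-16) = -16/7 ≈ -2.2857)
w = 3697 (w = -2 + 3699 = 3697)
u(h) = 110/7 - h (u(h) = (-16/7 - h) - 1*(-18) = (-16/7 - h) + 18 = 110/7 - h)
w + u(√(19 + 16)) = 3697 + (110/7 - √(19 + 16)) = 3697 + (110/7 - √35) = 25989/7 - √35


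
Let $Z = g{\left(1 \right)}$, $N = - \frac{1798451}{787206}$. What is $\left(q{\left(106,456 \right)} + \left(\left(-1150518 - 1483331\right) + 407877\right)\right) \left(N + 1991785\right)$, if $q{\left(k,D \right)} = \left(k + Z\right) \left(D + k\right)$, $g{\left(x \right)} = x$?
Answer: $- \frac{565985198368284007}{131201} \approx -4.3139 \cdot 10^{12}$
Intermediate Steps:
$N = - \frac{1798451}{787206}$ ($N = \left(-1798451\right) \frac{1}{787206} = - \frac{1798451}{787206} \approx -2.2846$)
$Z = 1$
$q{\left(k,D \right)} = \left(1 + k\right) \left(D + k\right)$ ($q{\left(k,D \right)} = \left(k + 1\right) \left(D + k\right) = \left(1 + k\right) \left(D + k\right)$)
$\left(q{\left(106,456 \right)} + \left(\left(-1150518 - 1483331\right) + 407877\right)\right) \left(N + 1991785\right) = \left(\left(456 + 106 + 106^{2} + 456 \cdot 106\right) + \left(\left(-1150518 - 1483331\right) + 407877\right)\right) \left(- \frac{1798451}{787206} + 1991785\right) = \left(\left(456 + 106 + 11236 + 48336\right) + \left(-2633849 + 407877\right)\right) \frac{1567943304259}{787206} = \left(60134 - 2225972\right) \frac{1567943304259}{787206} = \left(-2165838\right) \frac{1567943304259}{787206} = - \frac{565985198368284007}{131201}$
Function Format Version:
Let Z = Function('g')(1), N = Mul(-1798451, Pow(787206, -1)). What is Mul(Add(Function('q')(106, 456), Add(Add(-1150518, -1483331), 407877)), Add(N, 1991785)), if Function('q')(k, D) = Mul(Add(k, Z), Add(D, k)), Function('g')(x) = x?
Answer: Rational(-565985198368284007, 131201) ≈ -4.3139e+12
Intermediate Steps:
N = Rational(-1798451, 787206) (N = Mul(-1798451, Rational(1, 787206)) = Rational(-1798451, 787206) ≈ -2.2846)
Z = 1
Function('q')(k, D) = Mul(Add(1, k), Add(D, k)) (Function('q')(k, D) = Mul(Add(k, 1), Add(D, k)) = Mul(Add(1, k), Add(D, k)))
Mul(Add(Function('q')(106, 456), Add(Add(-1150518, -1483331), 407877)), Add(N, 1991785)) = Mul(Add(Add(456, 106, Pow(106, 2), Mul(456, 106)), Add(Add(-1150518, -1483331), 407877)), Add(Rational(-1798451, 787206), 1991785)) = Mul(Add(Add(456, 106, 11236, 48336), Add(-2633849, 407877)), Rational(1567943304259, 787206)) = Mul(Add(60134, -2225972), Rational(1567943304259, 787206)) = Mul(-2165838, Rational(1567943304259, 787206)) = Rational(-565985198368284007, 131201)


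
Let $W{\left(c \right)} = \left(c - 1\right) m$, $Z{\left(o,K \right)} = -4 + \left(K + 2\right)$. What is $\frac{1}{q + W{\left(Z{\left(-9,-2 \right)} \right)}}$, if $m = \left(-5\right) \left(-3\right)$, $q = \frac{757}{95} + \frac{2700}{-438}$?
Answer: $- \frac{6935}{507614} \approx -0.013662$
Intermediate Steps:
$q = \frac{12511}{6935}$ ($q = 757 \cdot \frac{1}{95} + 2700 \left(- \frac{1}{438}\right) = \frac{757}{95} - \frac{450}{73} = \frac{12511}{6935} \approx 1.804$)
$Z{\left(o,K \right)} = -2 + K$ ($Z{\left(o,K \right)} = -4 + \left(2 + K\right) = -2 + K$)
$m = 15$
$W{\left(c \right)} = -15 + 15 c$ ($W{\left(c \right)} = \left(c - 1\right) 15 = \left(-1 + c\right) 15 = -15 + 15 c$)
$\frac{1}{q + W{\left(Z{\left(-9,-2 \right)} \right)}} = \frac{1}{\frac{12511}{6935} + \left(-15 + 15 \left(-2 - 2\right)\right)} = \frac{1}{\frac{12511}{6935} + \left(-15 + 15 \left(-4\right)\right)} = \frac{1}{\frac{12511}{6935} - 75} = \frac{1}{- \frac{507614}{6935}} = - \frac{6935}{507614}$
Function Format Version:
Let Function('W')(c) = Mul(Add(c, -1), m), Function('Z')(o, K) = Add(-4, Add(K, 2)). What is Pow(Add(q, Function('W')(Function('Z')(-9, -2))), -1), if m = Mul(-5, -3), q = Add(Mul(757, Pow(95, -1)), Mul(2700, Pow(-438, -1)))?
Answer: Rational(-6935, 507614) ≈ -0.013662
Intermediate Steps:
q = Rational(12511, 6935) (q = Add(Mul(757, Rational(1, 95)), Mul(2700, Rational(-1, 438))) = Add(Rational(757, 95), Rational(-450, 73)) = Rational(12511, 6935) ≈ 1.8040)
Function('Z')(o, K) = Add(-2, K) (Function('Z')(o, K) = Add(-4, Add(2, K)) = Add(-2, K))
m = 15
Function('W')(c) = Add(-15, Mul(15, c)) (Function('W')(c) = Mul(Add(c, -1), 15) = Mul(Add(-1, c), 15) = Add(-15, Mul(15, c)))
Pow(Add(q, Function('W')(Function('Z')(-9, -2))), -1) = Pow(Add(Rational(12511, 6935), Add(-15, Mul(15, Add(-2, -2)))), -1) = Pow(Add(Rational(12511, 6935), Add(-15, Mul(15, -4))), -1) = Pow(Add(Rational(12511, 6935), Add(-15, -60)), -1) = Pow(Add(Rational(12511, 6935), -75), -1) = Pow(Rational(-507614, 6935), -1) = Rational(-6935, 507614)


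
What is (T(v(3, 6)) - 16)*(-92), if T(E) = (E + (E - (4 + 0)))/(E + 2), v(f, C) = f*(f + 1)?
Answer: 9384/7 ≈ 1340.6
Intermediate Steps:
v(f, C) = f*(1 + f)
T(E) = (-4 + 2*E)/(2 + E) (T(E) = (E + (E - 1*4))/(2 + E) = (E + (E - 4))/(2 + E) = (E + (-4 + E))/(2 + E) = (-4 + 2*E)/(2 + E))
(T(v(3, 6)) - 16)*(-92) = (2*(-2 + 3*(1 + 3))/(2 + 3*(1 + 3)) - 16)*(-92) = (2*(-2 + 3*4)/(2 + 3*4) - 16)*(-92) = (2*(-2 + 12)/(2 + 12) - 16)*(-92) = (2*10/14 - 16)*(-92) = (2*(1/14)*10 - 16)*(-92) = (10/7 - 16)*(-92) = -102/7*(-92) = 9384/7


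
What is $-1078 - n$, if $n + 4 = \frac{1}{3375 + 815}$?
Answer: $- \frac{4500061}{4190} \approx -1074.0$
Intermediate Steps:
$n = - \frac{16759}{4190}$ ($n = -4 + \frac{1}{3375 + 815} = -4 + \frac{1}{4190} = - \frac{16759}{4190} \approx -3.9998$)
$-1078 - n = -1078 - - \frac{16759}{4190} = -1078 + \frac{16759}{4190} = - \frac{4500061}{4190}$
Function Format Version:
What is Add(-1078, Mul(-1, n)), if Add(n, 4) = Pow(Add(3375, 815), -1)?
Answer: Rational(-4500061, 4190) ≈ -1074.0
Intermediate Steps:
n = Rational(-16759, 4190) (n = Add(-4, Pow(Add(3375, 815), -1)) = Add(-4, Pow(4190, -1)) = Add(-4, Rational(1, 4190)) = Rational(-16759, 4190) ≈ -3.9998)
Add(-1078, Mul(-1, n)) = Add(-1078, Mul(-1, Rational(-16759, 4190))) = Add(-1078, Rational(16759, 4190)) = Rational(-4500061, 4190)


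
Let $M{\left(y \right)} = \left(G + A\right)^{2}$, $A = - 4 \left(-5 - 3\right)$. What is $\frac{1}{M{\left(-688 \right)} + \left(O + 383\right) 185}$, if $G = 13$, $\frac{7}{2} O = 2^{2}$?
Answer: $\frac{7}{511640} \approx 1.3681 \cdot 10^{-5}$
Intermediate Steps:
$O = \frac{8}{7}$ ($O = \frac{2 \cdot 2^{2}}{7} = \frac{2}{7} \cdot 4 = \frac{8}{7} \approx 1.1429$)
$A = 32$ ($A = \left(-4\right) \left(-8\right) = 32$)
$M{\left(y \right)} = 2025$ ($M{\left(y \right)} = \left(13 + 32\right)^{2} = 45^{2} = 2025$)
$\frac{1}{M{\left(-688 \right)} + \left(O + 383\right) 185} = \frac{1}{2025 + \left(\frac{8}{7} + 383\right) 185} = \frac{1}{2025 + \frac{2689}{7} \cdot 185} = \frac{1}{2025 + \frac{497465}{7}} = \frac{1}{\frac{511640}{7}} = \frac{7}{511640}$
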